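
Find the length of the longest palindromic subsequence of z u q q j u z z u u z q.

8

Using dp[i][j] = 2 + dp[i+1][j−1] if the ends match, else max(dp[i+1][j], dp[i][j−1]):
dp[1][12] = 8. A witness is zuuzzuuz at positions 1,2,6,7,8,9,10,11.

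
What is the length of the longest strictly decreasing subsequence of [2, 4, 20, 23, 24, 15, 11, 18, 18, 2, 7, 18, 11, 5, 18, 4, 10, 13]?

6

One longest decreasing subsequence is 20, 15, 11, 7, 5, 4 (positions 3,6,7,11,14,16), of length 6; no longer one exists.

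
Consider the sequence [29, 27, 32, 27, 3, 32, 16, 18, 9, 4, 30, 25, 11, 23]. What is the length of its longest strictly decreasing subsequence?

Scanning left to right, the best length ending at each element is: 29→1, 27→2, 32→1, 27→2, 3→3, 32→1, 16→3, 18→3, 9→4, 4→5, 30→2, 25→3, 11→4, 23→4.
So the longest decreasing subsequence has length 5, e.g. 29, 27, 16, 9, 4.

5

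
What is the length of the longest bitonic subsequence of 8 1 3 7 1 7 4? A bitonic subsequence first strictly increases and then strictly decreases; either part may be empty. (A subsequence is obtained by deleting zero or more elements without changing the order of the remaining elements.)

Let inc[i] be the LIS ending at i and dec[i] the longest strictly decreasing subsequence starting at i. inc = [1, 1, 2, 3, 1, 3, 3], dec = [3, 1, 2, 2, 1, 2, 1].
max_i inc[i]+dec[i]−1 = 4, with one witness 1, 3, 7, 4.

4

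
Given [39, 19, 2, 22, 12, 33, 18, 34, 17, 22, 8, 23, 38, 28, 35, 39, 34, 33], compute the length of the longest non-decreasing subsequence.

One longest non-decreasing subsequence is 2, 12, 18, 22, 23, 28, 35, 39 (positions 3,5,7,10,12,14,15,16), of length 8; no longer one exists.

8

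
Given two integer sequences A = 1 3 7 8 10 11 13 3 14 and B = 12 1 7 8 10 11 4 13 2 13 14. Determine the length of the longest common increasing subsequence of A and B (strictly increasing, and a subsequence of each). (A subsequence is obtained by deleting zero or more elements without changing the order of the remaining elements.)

7

A longest common strictly increasing subsequence is 1, 7, 8, 10, 11, 13, 14 (length 7); it appears in order in both A and B, and no longer such subsequence exists.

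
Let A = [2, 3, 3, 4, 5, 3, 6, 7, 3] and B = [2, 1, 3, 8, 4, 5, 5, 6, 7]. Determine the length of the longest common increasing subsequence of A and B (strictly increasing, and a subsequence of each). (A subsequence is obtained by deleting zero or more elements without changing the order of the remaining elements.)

A longest common strictly increasing subsequence is 2, 3, 4, 5, 6, 7 (length 6); it appears in order in both A and B, and no longer such subsequence exists.

6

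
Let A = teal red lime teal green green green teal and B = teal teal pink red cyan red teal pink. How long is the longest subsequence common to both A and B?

Backtracking the LCS table gives one alignment: teal (A1,B2) → red (A2,B6) → teal (A4,B7).
So the longest common subsequence has length 3.

3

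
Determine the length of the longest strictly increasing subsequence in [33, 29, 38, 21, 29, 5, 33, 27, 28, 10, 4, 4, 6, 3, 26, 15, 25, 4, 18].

Scanning left to right, the best length ending at each element is: 33→1, 29→1, 38→2, 21→1, 29→2, 5→1, 33→3, 27→2, 28→3, 10→2, 4→1, 4→1, 6→2, 3→1, 26→3, 15→3, 25→4, 4→2, 18→4.
So the longest increasing subsequence has length 4, e.g. 5, 10, 15, 25.

4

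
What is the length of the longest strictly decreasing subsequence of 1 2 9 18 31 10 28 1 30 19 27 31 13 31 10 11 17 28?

5

Scanning left to right, the best length ending at each element is: 1→1, 2→1, 9→1, 18→1, 31→1, 10→2, 28→2, 1→3, 30→2, 19→3, 27→3, 31→1, 13→4, 31→1, 10→5, 11→5, 17→4, 28→3.
So the longest decreasing subsequence has length 5, e.g. 31, 28, 19, 13, 10.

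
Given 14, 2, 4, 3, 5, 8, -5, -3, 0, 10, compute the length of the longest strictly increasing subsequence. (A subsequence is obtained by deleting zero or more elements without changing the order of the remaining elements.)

Scanning left to right, the best length ending at each element is: 14→1, 2→1, 4→2, 3→2, 5→3, 8→4, -5→1, -3→2, 0→3, 10→5.
So the longest increasing subsequence has length 5, e.g. 2, 4, 5, 8, 10.

5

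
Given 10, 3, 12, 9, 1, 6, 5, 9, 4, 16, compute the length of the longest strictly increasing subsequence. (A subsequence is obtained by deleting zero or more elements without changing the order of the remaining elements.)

4

Scanning left to right, the best length ending at each element is: 10→1, 3→1, 12→2, 9→2, 1→1, 6→2, 5→2, 9→3, 4→2, 16→4.
So the longest increasing subsequence has length 4, e.g. 3, 6, 9, 16.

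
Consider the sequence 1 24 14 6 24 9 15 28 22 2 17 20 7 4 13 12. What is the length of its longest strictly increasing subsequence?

Scanning left to right, the best length ending at each element is: 1→1, 24→2, 14→2, 6→2, 24→3, 9→3, 15→4, 28→5, 22→5, 2→2, 17→5, 20→6, 7→3, 4→3, 13→4, 12→4.
So the longest increasing subsequence has length 6, e.g. 1, 6, 9, 15, 17, 20.

6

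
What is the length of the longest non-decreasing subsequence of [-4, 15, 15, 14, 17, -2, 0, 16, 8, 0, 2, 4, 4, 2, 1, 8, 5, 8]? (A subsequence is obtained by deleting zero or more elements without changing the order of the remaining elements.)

9

Let dp[i] be the longest non-decreasing subsequence ending at position i. Then dp = [1, 2, 3, 2, 4, 2, 3, 4, 4, 4, 5, 6, 7, 6, 5, 8, 8, 9].
The maximum is 9; one witness is -4, -2, 0, 0, 2, 4, 4, 8, 8 at positions 1,6,7,10,11,12,13,16,18.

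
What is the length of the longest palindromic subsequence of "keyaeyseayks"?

9

Using dp[i][j] = 2 + dp[i+1][j−1] if the ends match, else max(dp[i+1][j], dp[i][j−1]):
dp[1][12] = 9. A witness is kyaeseayk at positions 1,3,4,5,7,8,9,10,11.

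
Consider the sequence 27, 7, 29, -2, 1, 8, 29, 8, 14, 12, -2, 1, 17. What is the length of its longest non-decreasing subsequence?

6

Let dp[i] be the longest non-decreasing subsequence ending at position i. Then dp = [1, 1, 2, 1, 2, 3, 4, 4, 5, 5, 2, 3, 6].
The maximum is 6; one witness is -2, 1, 8, 8, 14, 17 at positions 4,5,6,8,9,13.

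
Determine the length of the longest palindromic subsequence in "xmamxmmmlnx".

Using dp[i][j] = 2 + dp[i+1][j−1] if the ends match, else max(dp[i+1][j], dp[i][j−1]):
dp[1][11] = 7. A witness is xmmmmmx at positions 1,2,4,6,7,8,11.

7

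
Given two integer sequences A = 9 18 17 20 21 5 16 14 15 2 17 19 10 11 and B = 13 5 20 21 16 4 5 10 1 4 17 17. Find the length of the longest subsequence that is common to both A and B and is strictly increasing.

A longest common strictly increasing subsequence is 5, 16, 17 (length 3); it appears in order in both A and B, and no longer such subsequence exists.

3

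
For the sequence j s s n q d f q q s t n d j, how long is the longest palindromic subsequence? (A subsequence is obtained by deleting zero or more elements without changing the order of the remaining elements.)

One longest palindromic subsequence is jnqqqnj (positions 1,4,5,8,9,12,14); it reads the same forward and backward, and the interval DP gives dp[1][14] = 7.

7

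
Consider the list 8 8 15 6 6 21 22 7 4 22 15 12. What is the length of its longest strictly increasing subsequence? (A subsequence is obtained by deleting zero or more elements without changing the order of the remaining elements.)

One longest increasing subsequence is 8, 15, 21, 22 (positions 1,3,6,7), of length 4; no longer one exists.

4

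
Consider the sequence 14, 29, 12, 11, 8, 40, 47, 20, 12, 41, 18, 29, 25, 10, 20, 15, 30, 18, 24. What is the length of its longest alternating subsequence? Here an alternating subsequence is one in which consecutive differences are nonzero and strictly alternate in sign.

14

A longest alternating subsequence is 14, 29, 12, 40, 20, 41, 18, 29, 10, 20, 15, 30, 18, 24 (positions 1,2,3,6,8,10,11,12,14,15,16,17,18,19); its 13 consecutive differences strictly alternate in sign, and length 14 is optimal.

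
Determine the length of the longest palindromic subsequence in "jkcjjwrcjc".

6

Using dp[i][j] = 2 + dp[i+1][j−1] if the ends match, else max(dp[i+1][j], dp[i][j−1]):
dp[1][10] = 6. A witness is jcjjcj at positions 1,3,4,5,8,9.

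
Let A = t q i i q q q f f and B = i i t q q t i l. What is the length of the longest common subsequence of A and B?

A longest common subsequence is iiqq (length 4); the LCS DP confirms no longer common subsequence exists.

4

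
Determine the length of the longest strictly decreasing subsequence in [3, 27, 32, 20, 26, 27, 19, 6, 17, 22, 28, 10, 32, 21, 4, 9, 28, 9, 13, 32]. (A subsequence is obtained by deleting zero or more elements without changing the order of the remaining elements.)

Scanning left to right, the best length ending at each element is: 3→1, 27→1, 32→1, 20→2, 26→2, 27→2, 19→3, 6→4, 17→4, 22→3, 28→2, 10→5, 32→1, 21→4, 4→6, 9→6, 28→2, 9→6, 13→5, 32→1.
So the longest decreasing subsequence has length 6, e.g. 27, 20, 19, 17, 10, 4.

6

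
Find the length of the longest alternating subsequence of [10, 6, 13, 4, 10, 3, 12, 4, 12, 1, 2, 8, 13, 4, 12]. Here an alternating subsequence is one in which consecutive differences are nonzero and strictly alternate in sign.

A longest alternating subsequence is 10, 6, 13, 4, 10, 3, 12, 4, 12, 1, 8, 4, 12 (positions 1,2,3,4,5,6,7,8,9,10,12,14,15); its 12 consecutive differences strictly alternate in sign, and length 13 is optimal.

13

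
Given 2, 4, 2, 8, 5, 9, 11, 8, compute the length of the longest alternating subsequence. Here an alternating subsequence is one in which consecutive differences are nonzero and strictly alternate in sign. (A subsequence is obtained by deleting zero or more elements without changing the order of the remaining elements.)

Track the best alternating length ending on an up-step vs a down-step at each position: up/down = 1/1, 2/1, 1/3, 4/1, 4/5, 6/1, 6/1, 6/7.
The maximum over both is 7; one such subsequence is 2, 4, 2, 8, 5, 9, 8.

7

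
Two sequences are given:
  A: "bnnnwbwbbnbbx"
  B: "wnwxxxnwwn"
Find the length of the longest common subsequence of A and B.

5

Backtracking the LCS table gives one alignment: n (A2,B2) → n (A4,B7) → w (A5,B8) → w (A7,B9) → n (A10,B10).
So the longest common subsequence has length 5.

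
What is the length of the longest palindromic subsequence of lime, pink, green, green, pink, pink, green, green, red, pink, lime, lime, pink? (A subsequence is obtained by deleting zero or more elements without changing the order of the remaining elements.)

Using dp[i][j] = 2 + dp[i+1][j−1] if the ends match, else max(dp[i+1][j], dp[i][j−1]):
dp[1][13] = 10. A witness is lime pink green green pink pink green green pink lime at positions 1,2,3,4,5,6,7,8,10,12.

10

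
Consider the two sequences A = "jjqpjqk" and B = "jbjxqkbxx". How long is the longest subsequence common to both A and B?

A longest common subsequence is jjqk (length 4); the LCS DP confirms no longer common subsequence exists.

4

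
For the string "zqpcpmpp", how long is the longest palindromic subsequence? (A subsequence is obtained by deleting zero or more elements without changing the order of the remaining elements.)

5

One longest palindromic subsequence is ppmpp (positions 3,5,6,7,8); it reads the same forward and backward, and the interval DP gives dp[1][8] = 5.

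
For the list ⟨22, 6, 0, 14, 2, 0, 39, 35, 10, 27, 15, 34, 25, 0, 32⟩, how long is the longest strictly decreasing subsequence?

Let dp[i] be the longest decreasing subsequence ending at position i. Then dp = [1, 2, 3, 2, 3, 4, 1, 2, 3, 3, 4, 3, 4, 5, 4].
The maximum is 5; one witness is 39, 35, 27, 15, 0 at positions 7,8,10,11,14.

5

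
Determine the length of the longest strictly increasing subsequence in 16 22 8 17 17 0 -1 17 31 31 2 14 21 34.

5

Let dp[i] be the longest increasing subsequence ending at position i. Then dp = [1, 2, 1, 2, 2, 1, 1, 2, 3, 3, 2, 3, 4, 5].
The maximum is 5; one witness is 0, 2, 14, 21, 34 at positions 6,11,12,13,14.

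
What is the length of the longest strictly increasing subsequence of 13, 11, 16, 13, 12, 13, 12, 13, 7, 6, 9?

3

Scanning left to right, the best length ending at each element is: 13→1, 11→1, 16→2, 13→2, 12→2, 13→3, 12→2, 13→3, 7→1, 6→1, 9→2.
So the longest increasing subsequence has length 3, e.g. 11, 12, 13.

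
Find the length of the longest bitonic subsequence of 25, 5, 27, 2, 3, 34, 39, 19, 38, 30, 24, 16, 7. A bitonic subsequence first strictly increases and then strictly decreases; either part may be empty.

One longest bitonic subsequence is 25, 27, 34, 39, 38, 30, 24, 16, 7 (positions 1,3,6,7,9,10,11,12,13): it rises to 39 then falls. Length 9 is optimal.

9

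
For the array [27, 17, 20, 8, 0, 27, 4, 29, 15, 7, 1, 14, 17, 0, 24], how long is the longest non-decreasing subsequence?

One longest non-decreasing subsequence is 0, 4, 7, 14, 17, 24 (positions 5,7,10,12,13,15), of length 6; no longer one exists.

6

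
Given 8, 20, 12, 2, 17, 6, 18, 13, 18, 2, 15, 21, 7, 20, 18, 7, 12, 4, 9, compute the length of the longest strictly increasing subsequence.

5

Scanning left to right, the best length ending at each element is: 8→1, 20→2, 12→2, 2→1, 17→3, 6→2, 18→4, 13→3, 18→4, 2→1, 15→4, 21→5, 7→3, 20→5, 18→5, 7→3, 12→4, 4→2, 9→4.
So the longest increasing subsequence has length 5, e.g. 8, 12, 17, 18, 21.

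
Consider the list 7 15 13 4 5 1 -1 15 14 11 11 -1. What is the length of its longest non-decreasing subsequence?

Scanning left to right, the best length ending at each element is: 7→1, 15→2, 13→2, 4→1, 5→2, 1→1, -1→1, 15→3, 14→3, 11→3, 11→4, -1→2.
So the longest non-decreasing subsequence has length 4, e.g. 4, 5, 11, 11.

4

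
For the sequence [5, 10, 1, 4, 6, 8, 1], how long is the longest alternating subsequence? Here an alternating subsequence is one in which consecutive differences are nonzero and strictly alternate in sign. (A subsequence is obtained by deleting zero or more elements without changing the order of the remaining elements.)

5

A longest alternating subsequence is 5, 10, 1, 4, 1 (positions 1,2,3,4,7); its 4 consecutive differences strictly alternate in sign, and length 5 is optimal.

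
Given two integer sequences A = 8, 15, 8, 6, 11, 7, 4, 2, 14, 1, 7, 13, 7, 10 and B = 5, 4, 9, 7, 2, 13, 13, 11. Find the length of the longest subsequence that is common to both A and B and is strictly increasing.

3

A longest common strictly increasing subsequence is 4, 7, 13 (length 3); it appears in order in both A and B, and no longer such subsequence exists.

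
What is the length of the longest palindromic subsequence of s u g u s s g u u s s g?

One longest palindromic subsequence is gssuussg (positions 3,5,6,8,9,10,11,12); it reads the same forward and backward, and the interval DP gives dp[1][12] = 8.

8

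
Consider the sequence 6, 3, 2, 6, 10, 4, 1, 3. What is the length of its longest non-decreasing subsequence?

Scanning left to right, the best length ending at each element is: 6→1, 3→1, 2→1, 6→2, 10→3, 4→2, 1→1, 3→2.
So the longest non-decreasing subsequence has length 3, e.g. 6, 6, 10.

3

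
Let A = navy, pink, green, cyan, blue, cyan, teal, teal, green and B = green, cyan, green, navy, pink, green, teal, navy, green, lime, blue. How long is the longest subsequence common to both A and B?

5

Backtracking the LCS table gives one alignment: navy (A1,B4) → pink (A2,B5) → green (A3,B6) → teal (A7,B7) → green (A9,B9).
So the longest common subsequence has length 5.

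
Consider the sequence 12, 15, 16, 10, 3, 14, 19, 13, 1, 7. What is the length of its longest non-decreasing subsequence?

One longest non-decreasing subsequence is 12, 15, 16, 19 (positions 1,2,3,7), of length 4; no longer one exists.

4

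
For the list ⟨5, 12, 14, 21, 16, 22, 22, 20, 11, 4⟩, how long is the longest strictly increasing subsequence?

5

Scanning left to right, the best length ending at each element is: 5→1, 12→2, 14→3, 21→4, 16→4, 22→5, 22→5, 20→5, 11→2, 4→1.
So the longest increasing subsequence has length 5, e.g. 5, 12, 14, 21, 22.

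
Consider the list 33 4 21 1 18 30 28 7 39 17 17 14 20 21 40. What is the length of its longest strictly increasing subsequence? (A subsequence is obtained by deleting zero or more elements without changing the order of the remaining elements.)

Let dp[i] be the longest increasing subsequence ending at position i. Then dp = [1, 1, 2, 1, 2, 3, 3, 2, 4, 3, 3, 3, 4, 5, 6].
The maximum is 6; one witness is 4, 7, 17, 20, 21, 40 at positions 2,8,10,13,14,15.

6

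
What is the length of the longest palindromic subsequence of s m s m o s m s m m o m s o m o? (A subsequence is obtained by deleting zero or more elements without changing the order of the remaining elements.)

One longest palindromic subsequence is msmommmomsm (positions 2,3,4,5,7,9,10,11,12,13,15); it reads the same forward and backward, and the interval DP gives dp[1][16] = 11.

11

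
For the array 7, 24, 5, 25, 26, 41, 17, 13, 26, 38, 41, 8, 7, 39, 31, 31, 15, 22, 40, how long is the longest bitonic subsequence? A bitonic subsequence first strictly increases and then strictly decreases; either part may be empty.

One longest bitonic subsequence is 7, 24, 25, 26, 41, 17, 13, 8, 7 (positions 1,2,4,5,6,7,8,12,13): it rises to 41 then falls. Length 9 is optimal.

9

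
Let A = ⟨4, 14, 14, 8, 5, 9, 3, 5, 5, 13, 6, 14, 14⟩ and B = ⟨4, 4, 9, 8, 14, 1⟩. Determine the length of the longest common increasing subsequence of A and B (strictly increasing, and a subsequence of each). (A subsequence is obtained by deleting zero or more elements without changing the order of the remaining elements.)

For each value that appears in both, track the longest common increasing run ending there.
The best achievable length is 3; one witness is 4, 9, 14 (A-positions 1,6,12, B-positions 1,3,5).

3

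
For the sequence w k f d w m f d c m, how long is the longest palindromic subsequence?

Using dp[i][j] = 2 + dp[i+1][j−1] if the ends match, else max(dp[i+1][j], dp[i][j−1]):
dp[1][10] = 3. A witness is mcm at positions 6,9,10.

3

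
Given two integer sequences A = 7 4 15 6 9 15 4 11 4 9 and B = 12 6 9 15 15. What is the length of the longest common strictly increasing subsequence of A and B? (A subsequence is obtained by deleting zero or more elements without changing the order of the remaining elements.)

A longest common strictly increasing subsequence is 6, 9, 15 (length 3); it appears in order in both A and B, and no longer such subsequence exists.

3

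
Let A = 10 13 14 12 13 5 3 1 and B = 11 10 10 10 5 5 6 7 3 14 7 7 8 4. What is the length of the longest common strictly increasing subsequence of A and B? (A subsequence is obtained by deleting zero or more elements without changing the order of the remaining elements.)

For each value that appears in both, track the longest common increasing run ending there.
The best achievable length is 2; one witness is 10, 14 (A-positions 1,3, B-positions 2,10).

2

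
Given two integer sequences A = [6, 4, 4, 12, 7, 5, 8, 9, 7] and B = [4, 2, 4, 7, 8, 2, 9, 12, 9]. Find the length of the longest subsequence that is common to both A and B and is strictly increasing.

4

For each value that appears in both, track the longest common increasing run ending there.
The best achievable length is 4; one witness is 4, 7, 8, 9 (A-positions 2,5,7,8, B-positions 1,4,5,7).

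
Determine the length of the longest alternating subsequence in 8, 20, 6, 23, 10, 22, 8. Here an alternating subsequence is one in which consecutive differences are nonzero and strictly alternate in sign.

7

A longest alternating subsequence is 8, 20, 6, 23, 10, 22, 8 (positions 1,2,3,4,5,6,7); its 6 consecutive differences strictly alternate in sign, and length 7 is optimal.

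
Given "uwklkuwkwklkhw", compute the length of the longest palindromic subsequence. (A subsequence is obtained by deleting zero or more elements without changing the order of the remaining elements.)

11

Using dp[i][j] = 2 + dp[i+1][j−1] if the ends match, else max(dp[i+1][j], dp[i][j−1]):
dp[1][14] = 11. A witness is wklkwkwklkw at positions 2,3,4,5,7,8,9,10,11,12,14.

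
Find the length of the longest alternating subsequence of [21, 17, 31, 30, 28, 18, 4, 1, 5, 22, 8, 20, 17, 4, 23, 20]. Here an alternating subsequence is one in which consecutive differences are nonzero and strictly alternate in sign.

Track the best alternating length ending on an up-step vs a down-step at each position: up/down = 1/1, 1/2, 3/1, 3/4, 3/4, 3/4, 1/4, 1/4, 5/4, 5/4, 5/6, 7/6, 7/8, 5/8, 9/4, 9/10.
The maximum over both is 10; one such subsequence is 21, 17, 31, 18, 22, 8, 20, 17, 23, 20.

10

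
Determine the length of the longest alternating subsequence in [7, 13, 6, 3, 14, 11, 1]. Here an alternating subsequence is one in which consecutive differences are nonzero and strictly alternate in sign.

Track the best alternating length ending on an up-step vs a down-step at each position: up/down = 1/1, 2/1, 1/3, 1/3, 4/1, 4/5, 1/5.
The maximum over both is 5; one such subsequence is 7, 13, 6, 14, 11.

5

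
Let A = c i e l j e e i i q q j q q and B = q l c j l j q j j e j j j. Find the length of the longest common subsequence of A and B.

5

A longest common subsequence is cljej (length 5); the LCS DP confirms no longer common subsequence exists.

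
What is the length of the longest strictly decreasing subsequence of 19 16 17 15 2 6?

4

Scanning left to right, the best length ending at each element is: 19→1, 16→2, 17→2, 15→3, 2→4, 6→4.
So the longest decreasing subsequence has length 4, e.g. 19, 16, 15, 2.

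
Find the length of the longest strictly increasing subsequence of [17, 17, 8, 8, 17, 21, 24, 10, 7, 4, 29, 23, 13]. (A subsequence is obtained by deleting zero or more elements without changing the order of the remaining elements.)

One longest increasing subsequence is 8, 17, 21, 24, 29 (positions 3,5,6,7,11), of length 5; no longer one exists.

5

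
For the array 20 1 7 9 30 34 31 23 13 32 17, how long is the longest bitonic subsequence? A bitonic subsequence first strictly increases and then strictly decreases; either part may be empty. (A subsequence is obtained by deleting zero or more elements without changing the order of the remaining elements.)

Let inc[i] be the LIS ending at i and dec[i] the longest strictly decreasing subsequence starting at i. inc = [1, 1, 2, 3, 4, 5, 5, 4, 4, 6, 5], dec = [2, 1, 1, 1, 3, 4, 3, 2, 1, 2, 1].
max_i inc[i]+dec[i]−1 = 8, with one witness 1, 7, 9, 30, 34, 31, 23, 17.

8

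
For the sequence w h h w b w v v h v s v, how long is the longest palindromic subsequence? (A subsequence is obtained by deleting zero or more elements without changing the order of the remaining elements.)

Using dp[i][j] = 2 + dp[i+1][j−1] if the ends match, else max(dp[i+1][j], dp[i][j−1]):
dp[1][12] = 5. A witness is vvhvv at positions 7,8,9,10,12.

5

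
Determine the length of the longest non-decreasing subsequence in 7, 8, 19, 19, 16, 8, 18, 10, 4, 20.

One longest non-decreasing subsequence is 7, 8, 19, 19, 20 (positions 1,2,3,4,10), of length 5; no longer one exists.

5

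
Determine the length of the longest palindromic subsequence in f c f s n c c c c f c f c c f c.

Using dp[i][j] = 2 + dp[i+1][j−1] if the ends match, else max(dp[i+1][j], dp[i][j−1]):
dp[1][16] = 11. A witness is cfccfcfccfc at positions 2,3,6,7,10,11,12,13,14,15,16.

11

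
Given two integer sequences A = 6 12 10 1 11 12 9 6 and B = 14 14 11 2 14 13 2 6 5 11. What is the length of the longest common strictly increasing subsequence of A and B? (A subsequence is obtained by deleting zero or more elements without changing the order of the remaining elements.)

A longest common strictly increasing subsequence is 6, 11 (length 2); it appears in order in both A and B, and no longer such subsequence exists.

2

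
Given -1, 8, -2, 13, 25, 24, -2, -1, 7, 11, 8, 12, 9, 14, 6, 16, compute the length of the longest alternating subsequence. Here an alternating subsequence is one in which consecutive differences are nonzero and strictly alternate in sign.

A longest alternating subsequence is -1, 8, -2, 13, -2, 11, 8, 12, 9, 14, 6, 16 (positions 1,2,3,4,7,10,11,12,13,14,15,16); its 11 consecutive differences strictly alternate in sign, and length 12 is optimal.

12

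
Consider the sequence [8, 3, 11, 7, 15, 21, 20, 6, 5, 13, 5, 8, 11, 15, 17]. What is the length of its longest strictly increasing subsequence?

6

Scanning left to right, the best length ending at each element is: 8→1, 3→1, 11→2, 7→2, 15→3, 21→4, 20→4, 6→2, 5→2, 13→3, 5→2, 8→3, 11→4, 15→5, 17→6.
So the longest increasing subsequence has length 6, e.g. 3, 7, 8, 11, 15, 17.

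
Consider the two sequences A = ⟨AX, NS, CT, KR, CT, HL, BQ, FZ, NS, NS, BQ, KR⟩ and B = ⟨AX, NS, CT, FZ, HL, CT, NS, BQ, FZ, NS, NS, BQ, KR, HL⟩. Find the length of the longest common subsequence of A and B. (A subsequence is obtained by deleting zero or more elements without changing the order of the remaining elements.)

A longest common subsequence is AX, NS, CT, CT, BQ, FZ, NS, NS, BQ, KR (length 10); the LCS DP confirms no longer common subsequence exists.

10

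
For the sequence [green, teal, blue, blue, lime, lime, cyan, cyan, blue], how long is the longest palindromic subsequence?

One longest palindromic subsequence is blue cyan cyan blue (positions 3,7,8,9); it reads the same forward and backward, and the interval DP gives dp[1][9] = 4.

4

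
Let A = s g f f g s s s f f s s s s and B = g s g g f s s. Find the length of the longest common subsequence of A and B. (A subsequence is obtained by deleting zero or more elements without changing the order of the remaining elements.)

Backtracking the LCS table gives one alignment: s (A1,B2) → g (A2,B3) → g (A5,B4) → f (A10,B5) → s (A13,B6) → s (A14,B7).
So the longest common subsequence has length 6.

6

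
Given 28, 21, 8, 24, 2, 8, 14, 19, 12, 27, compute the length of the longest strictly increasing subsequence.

5

Let dp[i] be the longest increasing subsequence ending at position i. Then dp = [1, 1, 1, 2, 1, 2, 3, 4, 3, 5].
The maximum is 5; one witness is 2, 8, 14, 19, 27 at positions 5,6,7,8,10.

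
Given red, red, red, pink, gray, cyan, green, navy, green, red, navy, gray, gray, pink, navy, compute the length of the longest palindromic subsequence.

7

One longest palindromic subsequence is pink gray navy red navy gray pink (positions 4,5,8,10,11,13,14); it reads the same forward and backward, and the interval DP gives dp[1][15] = 7.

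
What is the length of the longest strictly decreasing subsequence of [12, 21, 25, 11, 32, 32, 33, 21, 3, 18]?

One longest decreasing subsequence is 12, 11, 3 (positions 1,4,9), of length 3; no longer one exists.

3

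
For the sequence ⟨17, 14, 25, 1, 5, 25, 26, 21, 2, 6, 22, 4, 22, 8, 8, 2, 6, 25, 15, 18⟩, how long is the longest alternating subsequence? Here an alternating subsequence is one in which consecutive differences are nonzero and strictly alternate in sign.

13

A longest alternating subsequence is 17, 14, 25, 1, 5, 2, 6, 4, 22, 8, 25, 15, 18 (positions 1,2,3,4,5,9,10,12,13,14,18,19,20); its 12 consecutive differences strictly alternate in sign, and length 13 is optimal.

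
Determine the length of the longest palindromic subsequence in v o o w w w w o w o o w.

9

Using dp[i][j] = 2 + dp[i+1][j−1] if the ends match, else max(dp[i+1][j], dp[i][j−1]):
dp[1][12] = 9. A witness is oowwwwwoo at positions 2,3,4,5,6,7,9,10,11.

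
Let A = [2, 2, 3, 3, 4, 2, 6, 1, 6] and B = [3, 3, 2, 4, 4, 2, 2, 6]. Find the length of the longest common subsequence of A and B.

A longest common subsequence is 3, 3, 4, 2, 6 (length 5); the LCS DP confirms no longer common subsequence exists.

5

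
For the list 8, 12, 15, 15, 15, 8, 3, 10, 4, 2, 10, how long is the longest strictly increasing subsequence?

3

Let dp[i] be the longest increasing subsequence ending at position i. Then dp = [1, 2, 3, 3, 3, 1, 1, 2, 2, 1, 3].
The maximum is 3; one witness is 8, 12, 15 at positions 1,2,3.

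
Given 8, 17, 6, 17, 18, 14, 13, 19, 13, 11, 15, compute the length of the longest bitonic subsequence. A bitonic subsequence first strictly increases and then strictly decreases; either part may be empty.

One longest bitonic subsequence is 8, 17, 18, 14, 13, 11 (positions 1,2,5,6,9,10): it rises to 18 then falls. Length 6 is optimal.

6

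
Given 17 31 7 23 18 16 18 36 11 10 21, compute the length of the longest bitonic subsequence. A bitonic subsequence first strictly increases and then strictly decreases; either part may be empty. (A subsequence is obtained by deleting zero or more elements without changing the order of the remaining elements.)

One longest bitonic subsequence is 17, 31, 23, 18, 16, 11, 10 (positions 1,2,4,5,6,9,10): it rises to 31 then falls. Length 7 is optimal.

7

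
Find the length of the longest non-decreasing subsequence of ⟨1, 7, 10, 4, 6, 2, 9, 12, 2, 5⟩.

Let dp[i] be the longest non-decreasing subsequence ending at position i. Then dp = [1, 2, 3, 2, 3, 2, 4, 5, 3, 4].
The maximum is 5; one witness is 1, 4, 6, 9, 12 at positions 1,4,5,7,8.

5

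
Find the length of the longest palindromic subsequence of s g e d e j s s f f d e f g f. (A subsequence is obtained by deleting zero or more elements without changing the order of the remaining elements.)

One longest palindromic subsequence is gedffdeg (positions 2,3,4,9,10,11,12,14); it reads the same forward and backward, and the interval DP gives dp[1][15] = 8.

8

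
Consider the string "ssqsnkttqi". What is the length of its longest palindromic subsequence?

One longest palindromic subsequence is qttq (positions 3,7,8,9); it reads the same forward and backward, and the interval DP gives dp[1][10] = 4.

4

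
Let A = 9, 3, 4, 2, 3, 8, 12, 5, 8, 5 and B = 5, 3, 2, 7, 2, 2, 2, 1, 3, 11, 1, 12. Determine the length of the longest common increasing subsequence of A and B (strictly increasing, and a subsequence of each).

3

A longest common strictly increasing subsequence is 2, 3, 12 (length 3); it appears in order in both A and B, and no longer such subsequence exists.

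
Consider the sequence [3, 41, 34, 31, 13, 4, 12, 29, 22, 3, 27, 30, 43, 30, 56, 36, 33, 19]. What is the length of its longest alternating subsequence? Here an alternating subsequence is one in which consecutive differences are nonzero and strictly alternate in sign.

A longest alternating subsequence is 3, 41, 13, 29, 22, 43, 30, 56, 36 (positions 1,2,5,8,9,13,14,15,16); its 8 consecutive differences strictly alternate in sign, and length 9 is optimal.

9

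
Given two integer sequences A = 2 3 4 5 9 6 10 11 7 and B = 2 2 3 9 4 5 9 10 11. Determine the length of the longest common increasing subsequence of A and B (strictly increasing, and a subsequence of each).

A longest common strictly increasing subsequence is 2, 3, 4, 5, 9, 10, 11 (length 7); it appears in order in both A and B, and no longer such subsequence exists.

7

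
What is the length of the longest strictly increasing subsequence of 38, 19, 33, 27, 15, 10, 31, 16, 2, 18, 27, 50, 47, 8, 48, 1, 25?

Scanning left to right, the best length ending at each element is: 38→1, 19→1, 33→2, 27→2, 15→1, 10→1, 31→3, 16→2, 2→1, 18→3, 27→4, 50→5, 47→5, 8→2, 48→6, 1→1, 25→4.
So the longest increasing subsequence has length 6, e.g. 15, 16, 18, 27, 47, 48.

6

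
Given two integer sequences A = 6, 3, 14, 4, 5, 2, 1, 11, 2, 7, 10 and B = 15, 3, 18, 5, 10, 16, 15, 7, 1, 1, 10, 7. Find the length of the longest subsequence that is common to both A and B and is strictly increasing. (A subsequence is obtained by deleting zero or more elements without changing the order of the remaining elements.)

A longest common strictly increasing subsequence is 3, 5, 7, 10 (length 4); it appears in order in both A and B, and no longer such subsequence exists.

4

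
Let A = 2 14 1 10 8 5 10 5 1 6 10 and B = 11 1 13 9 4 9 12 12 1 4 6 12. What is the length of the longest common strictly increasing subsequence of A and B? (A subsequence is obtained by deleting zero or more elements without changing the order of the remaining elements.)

A longest common strictly increasing subsequence is 1, 6 (length 2); it appears in order in both A and B, and no longer such subsequence exists.

2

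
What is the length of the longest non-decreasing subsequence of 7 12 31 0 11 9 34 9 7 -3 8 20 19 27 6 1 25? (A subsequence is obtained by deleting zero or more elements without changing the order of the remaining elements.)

Let dp[i] be the longest non-decreasing subsequence ending at position i. Then dp = [1, 2, 3, 1, 2, 2, 4, 3, 2, 1, 3, 4, 4, 5, 2, 2, 5].
The maximum is 5; one witness is 7, 9, 9, 20, 27 at positions 1,6,8,12,14.

5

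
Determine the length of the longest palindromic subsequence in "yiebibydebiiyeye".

One longest palindromic subsequence is yeibebiey (positions 1,3,5,6,9,10,12,14,15); it reads the same forward and backward, and the interval DP gives dp[1][16] = 9.

9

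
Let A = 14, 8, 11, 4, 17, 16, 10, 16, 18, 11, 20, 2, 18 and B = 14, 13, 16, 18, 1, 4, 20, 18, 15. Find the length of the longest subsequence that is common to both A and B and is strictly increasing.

A longest common strictly increasing subsequence is 14, 16, 18, 20 (length 4); it appears in order in both A and B, and no longer such subsequence exists.

4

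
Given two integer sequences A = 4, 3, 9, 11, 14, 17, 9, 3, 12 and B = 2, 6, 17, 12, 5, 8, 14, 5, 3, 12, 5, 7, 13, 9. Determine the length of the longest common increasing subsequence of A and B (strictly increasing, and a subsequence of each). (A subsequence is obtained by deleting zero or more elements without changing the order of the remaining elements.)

For each value that appears in both, track the longest common increasing run ending there.
The best achievable length is 2; one witness is 3, 12 (A-positions 2,9, B-positions 9,10).

2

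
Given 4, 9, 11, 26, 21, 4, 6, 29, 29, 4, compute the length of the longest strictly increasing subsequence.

5

Scanning left to right, the best length ending at each element is: 4→1, 9→2, 11→3, 26→4, 21→4, 4→1, 6→2, 29→5, 29→5, 4→1.
So the longest increasing subsequence has length 5, e.g. 4, 9, 11, 26, 29.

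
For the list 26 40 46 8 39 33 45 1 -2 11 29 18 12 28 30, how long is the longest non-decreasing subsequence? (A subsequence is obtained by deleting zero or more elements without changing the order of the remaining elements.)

One longest non-decreasing subsequence is 8, 11, 18, 28, 30 (positions 4,10,12,14,15), of length 5; no longer one exists.

5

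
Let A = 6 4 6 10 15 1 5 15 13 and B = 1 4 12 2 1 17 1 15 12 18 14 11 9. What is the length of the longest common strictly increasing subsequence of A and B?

2

For each value that appears in both, track the longest common increasing run ending there.
The best achievable length is 2; one witness is 4, 15 (A-positions 2,5, B-positions 2,8).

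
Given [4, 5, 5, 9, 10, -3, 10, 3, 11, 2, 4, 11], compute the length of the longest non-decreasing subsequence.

One longest non-decreasing subsequence is 4, 5, 5, 9, 10, 10, 11, 11 (positions 1,2,3,4,5,7,9,12), of length 8; no longer one exists.

8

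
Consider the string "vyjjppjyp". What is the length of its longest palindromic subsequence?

6

Using dp[i][j] = 2 + dp[i+1][j−1] if the ends match, else max(dp[i+1][j], dp[i][j−1]):
dp[1][9] = 6. A witness is yjppjy at positions 2,3,5,6,7,8.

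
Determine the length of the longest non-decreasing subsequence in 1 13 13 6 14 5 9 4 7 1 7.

4

Let dp[i] be the longest non-decreasing subsequence ending at position i. Then dp = [1, 2, 3, 2, 4, 2, 3, 2, 3, 2, 4].
The maximum is 4; one witness is 1, 13, 13, 14 at positions 1,2,3,5.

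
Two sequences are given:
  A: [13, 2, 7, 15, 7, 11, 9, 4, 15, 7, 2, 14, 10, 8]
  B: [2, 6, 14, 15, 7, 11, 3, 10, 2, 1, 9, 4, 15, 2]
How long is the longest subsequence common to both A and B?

Backtracking the LCS table gives one alignment: 2 (A2,B1) → 15 (A4,B4) → 7 (A5,B5) → 11 (A6,B6) → 9 (A7,B11) → 4 (A8,B12) → 15 (A9,B13) → 2 (A11,B14).
So the longest common subsequence has length 8.

8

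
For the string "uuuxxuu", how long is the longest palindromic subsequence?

6

Using dp[i][j] = 2 + dp[i+1][j−1] if the ends match, else max(dp[i+1][j], dp[i][j−1]):
dp[1][7] = 6. A witness is uuxxuu at positions 1,2,4,5,6,7.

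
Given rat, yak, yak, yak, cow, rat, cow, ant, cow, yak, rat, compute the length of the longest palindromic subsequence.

One longest palindromic subsequence is rat yak cow ant cow yak rat (positions 1,2,5,8,9,10,11); it reads the same forward and backward, and the interval DP gives dp[1][11] = 7.

7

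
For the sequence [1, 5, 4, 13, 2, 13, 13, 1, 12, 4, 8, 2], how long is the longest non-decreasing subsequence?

Scanning left to right, the best length ending at each element is: 1→1, 5→2, 4→2, 13→3, 2→2, 13→4, 13→5, 1→2, 12→3, 4→3, 8→4, 2→3.
So the longest non-decreasing subsequence has length 5, e.g. 1, 5, 13, 13, 13.

5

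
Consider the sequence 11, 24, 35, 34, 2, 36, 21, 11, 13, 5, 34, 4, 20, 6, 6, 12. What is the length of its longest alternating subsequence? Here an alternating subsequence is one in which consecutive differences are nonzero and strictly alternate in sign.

A longest alternating subsequence is 11, 35, 34, 36, 11, 13, 5, 34, 4, 20, 6, 12 (positions 1,3,4,6,8,9,10,11,12,13,14,16); its 11 consecutive differences strictly alternate in sign, and length 12 is optimal.

12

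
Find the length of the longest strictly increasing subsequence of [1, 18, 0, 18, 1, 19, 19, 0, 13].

Let dp[i] be the longest increasing subsequence ending at position i. Then dp = [1, 2, 1, 2, 2, 3, 3, 1, 3].
The maximum is 3; one witness is 1, 18, 19 at positions 1,2,6.

3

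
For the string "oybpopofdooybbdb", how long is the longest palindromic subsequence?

Using dp[i][j] = 2 + dp[i+1][j−1] if the ends match, else max(dp[i+1][j], dp[i][j−1]):
dp[1][16] = 7. A witness is boodoob at positions 3,5,7,9,10,11,16.

7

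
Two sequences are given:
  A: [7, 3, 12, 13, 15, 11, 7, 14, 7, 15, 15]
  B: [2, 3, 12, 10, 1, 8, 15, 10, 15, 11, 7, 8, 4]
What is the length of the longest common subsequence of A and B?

5

A longest common subsequence is 3, 12, 15, 11, 7 (length 5); the LCS DP confirms no longer common subsequence exists.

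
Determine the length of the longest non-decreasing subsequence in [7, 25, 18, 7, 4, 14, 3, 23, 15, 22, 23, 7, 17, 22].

Scanning left to right, the best length ending at each element is: 7→1, 25→2, 18→2, 7→2, 4→1, 14→3, 3→1, 23→4, 15→4, 22→5, 23→6, 7→3, 17→5, 22→6.
So the longest non-decreasing subsequence has length 6, e.g. 7, 7, 14, 15, 22, 23.

6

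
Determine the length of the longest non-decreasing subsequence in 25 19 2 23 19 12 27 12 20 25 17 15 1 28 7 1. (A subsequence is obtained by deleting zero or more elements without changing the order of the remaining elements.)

6

Let dp[i] be the longest non-decreasing subsequence ending at position i. Then dp = [1, 1, 1, 2, 2, 2, 3, 3, 4, 5, 4, 4, 1, 6, 2, 2].
The maximum is 6; one witness is 2, 12, 12, 20, 25, 28 at positions 3,6,8,9,10,14.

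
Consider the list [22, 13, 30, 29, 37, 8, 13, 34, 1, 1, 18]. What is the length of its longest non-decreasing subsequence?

3

Let dp[i] be the longest non-decreasing subsequence ending at position i. Then dp = [1, 1, 2, 2, 3, 1, 2, 3, 1, 2, 3].
The maximum is 3; one witness is 22, 30, 37 at positions 1,3,5.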